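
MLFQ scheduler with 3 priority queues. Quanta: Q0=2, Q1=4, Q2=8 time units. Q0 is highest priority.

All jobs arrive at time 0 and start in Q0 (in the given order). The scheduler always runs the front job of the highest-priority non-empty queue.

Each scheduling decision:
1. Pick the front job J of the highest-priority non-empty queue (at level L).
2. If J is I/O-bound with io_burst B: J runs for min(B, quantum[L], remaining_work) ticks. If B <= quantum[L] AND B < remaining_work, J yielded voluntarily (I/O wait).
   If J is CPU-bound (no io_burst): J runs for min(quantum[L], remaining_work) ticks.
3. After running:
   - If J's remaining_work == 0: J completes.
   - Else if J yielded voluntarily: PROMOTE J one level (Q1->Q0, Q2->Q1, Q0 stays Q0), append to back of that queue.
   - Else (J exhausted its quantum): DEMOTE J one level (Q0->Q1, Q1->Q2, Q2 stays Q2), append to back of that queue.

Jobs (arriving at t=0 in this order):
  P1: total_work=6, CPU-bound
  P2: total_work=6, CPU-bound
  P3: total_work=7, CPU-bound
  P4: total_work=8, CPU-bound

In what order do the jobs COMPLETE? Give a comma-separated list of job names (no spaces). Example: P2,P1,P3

t=0-2: P1@Q0 runs 2, rem=4, quantum used, demote→Q1. Q0=[P2,P3,P4] Q1=[P1] Q2=[]
t=2-4: P2@Q0 runs 2, rem=4, quantum used, demote→Q1. Q0=[P3,P4] Q1=[P1,P2] Q2=[]
t=4-6: P3@Q0 runs 2, rem=5, quantum used, demote→Q1. Q0=[P4] Q1=[P1,P2,P3] Q2=[]
t=6-8: P4@Q0 runs 2, rem=6, quantum used, demote→Q1. Q0=[] Q1=[P1,P2,P3,P4] Q2=[]
t=8-12: P1@Q1 runs 4, rem=0, completes. Q0=[] Q1=[P2,P3,P4] Q2=[]
t=12-16: P2@Q1 runs 4, rem=0, completes. Q0=[] Q1=[P3,P4] Q2=[]
t=16-20: P3@Q1 runs 4, rem=1, quantum used, demote→Q2. Q0=[] Q1=[P4] Q2=[P3]
t=20-24: P4@Q1 runs 4, rem=2, quantum used, demote→Q2. Q0=[] Q1=[] Q2=[P3,P4]
t=24-25: P3@Q2 runs 1, rem=0, completes. Q0=[] Q1=[] Q2=[P4]
t=25-27: P4@Q2 runs 2, rem=0, completes. Q0=[] Q1=[] Q2=[]

Answer: P1,P2,P3,P4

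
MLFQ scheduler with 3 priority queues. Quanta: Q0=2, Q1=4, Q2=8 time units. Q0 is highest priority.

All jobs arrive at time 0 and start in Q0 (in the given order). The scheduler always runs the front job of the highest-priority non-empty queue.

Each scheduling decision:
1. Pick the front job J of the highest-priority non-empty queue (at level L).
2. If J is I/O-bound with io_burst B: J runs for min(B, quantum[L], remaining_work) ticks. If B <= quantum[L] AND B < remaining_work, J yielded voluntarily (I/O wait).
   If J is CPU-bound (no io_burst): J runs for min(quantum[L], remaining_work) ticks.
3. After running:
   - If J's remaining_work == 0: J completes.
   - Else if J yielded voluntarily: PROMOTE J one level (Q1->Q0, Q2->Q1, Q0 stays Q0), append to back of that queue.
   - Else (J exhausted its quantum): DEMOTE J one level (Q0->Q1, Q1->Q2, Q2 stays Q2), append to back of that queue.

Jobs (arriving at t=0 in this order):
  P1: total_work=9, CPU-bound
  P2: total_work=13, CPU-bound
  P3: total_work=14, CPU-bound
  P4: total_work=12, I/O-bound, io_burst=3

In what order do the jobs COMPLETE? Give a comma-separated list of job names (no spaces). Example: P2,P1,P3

Answer: P4,P1,P2,P3

Derivation:
t=0-2: P1@Q0 runs 2, rem=7, quantum used, demote→Q1. Q0=[P2,P3,P4] Q1=[P1] Q2=[]
t=2-4: P2@Q0 runs 2, rem=11, quantum used, demote→Q1. Q0=[P3,P4] Q1=[P1,P2] Q2=[]
t=4-6: P3@Q0 runs 2, rem=12, quantum used, demote→Q1. Q0=[P4] Q1=[P1,P2,P3] Q2=[]
t=6-8: P4@Q0 runs 2, rem=10, quantum used, demote→Q1. Q0=[] Q1=[P1,P2,P3,P4] Q2=[]
t=8-12: P1@Q1 runs 4, rem=3, quantum used, demote→Q2. Q0=[] Q1=[P2,P3,P4] Q2=[P1]
t=12-16: P2@Q1 runs 4, rem=7, quantum used, demote→Q2. Q0=[] Q1=[P3,P4] Q2=[P1,P2]
t=16-20: P3@Q1 runs 4, rem=8, quantum used, demote→Q2. Q0=[] Q1=[P4] Q2=[P1,P2,P3]
t=20-23: P4@Q1 runs 3, rem=7, I/O yield, promote→Q0. Q0=[P4] Q1=[] Q2=[P1,P2,P3]
t=23-25: P4@Q0 runs 2, rem=5, quantum used, demote→Q1. Q0=[] Q1=[P4] Q2=[P1,P2,P3]
t=25-28: P4@Q1 runs 3, rem=2, I/O yield, promote→Q0. Q0=[P4] Q1=[] Q2=[P1,P2,P3]
t=28-30: P4@Q0 runs 2, rem=0, completes. Q0=[] Q1=[] Q2=[P1,P2,P3]
t=30-33: P1@Q2 runs 3, rem=0, completes. Q0=[] Q1=[] Q2=[P2,P3]
t=33-40: P2@Q2 runs 7, rem=0, completes. Q0=[] Q1=[] Q2=[P3]
t=40-48: P3@Q2 runs 8, rem=0, completes. Q0=[] Q1=[] Q2=[]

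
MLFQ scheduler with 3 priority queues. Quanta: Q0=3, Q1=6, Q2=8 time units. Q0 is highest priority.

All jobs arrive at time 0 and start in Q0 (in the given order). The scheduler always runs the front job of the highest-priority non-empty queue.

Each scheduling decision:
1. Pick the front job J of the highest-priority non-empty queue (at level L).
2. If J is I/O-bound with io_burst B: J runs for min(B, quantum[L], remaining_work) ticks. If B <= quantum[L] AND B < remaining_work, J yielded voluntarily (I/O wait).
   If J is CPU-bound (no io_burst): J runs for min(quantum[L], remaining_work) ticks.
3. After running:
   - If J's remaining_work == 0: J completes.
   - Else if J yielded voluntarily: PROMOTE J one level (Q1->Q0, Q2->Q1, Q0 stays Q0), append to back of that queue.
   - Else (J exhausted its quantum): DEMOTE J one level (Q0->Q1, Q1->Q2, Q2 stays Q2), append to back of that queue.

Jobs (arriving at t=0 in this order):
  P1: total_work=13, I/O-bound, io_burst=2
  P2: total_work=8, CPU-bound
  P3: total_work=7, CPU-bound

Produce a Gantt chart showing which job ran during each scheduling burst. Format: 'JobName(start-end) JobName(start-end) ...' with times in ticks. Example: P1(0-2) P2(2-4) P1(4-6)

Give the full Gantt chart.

Answer: P1(0-2) P2(2-5) P3(5-8) P1(8-10) P1(10-12) P1(12-14) P1(14-16) P1(16-18) P1(18-19) P2(19-24) P3(24-28)

Derivation:
t=0-2: P1@Q0 runs 2, rem=11, I/O yield, promote→Q0. Q0=[P2,P3,P1] Q1=[] Q2=[]
t=2-5: P2@Q0 runs 3, rem=5, quantum used, demote→Q1. Q0=[P3,P1] Q1=[P2] Q2=[]
t=5-8: P3@Q0 runs 3, rem=4, quantum used, demote→Q1. Q0=[P1] Q1=[P2,P3] Q2=[]
t=8-10: P1@Q0 runs 2, rem=9, I/O yield, promote→Q0. Q0=[P1] Q1=[P2,P3] Q2=[]
t=10-12: P1@Q0 runs 2, rem=7, I/O yield, promote→Q0. Q0=[P1] Q1=[P2,P3] Q2=[]
t=12-14: P1@Q0 runs 2, rem=5, I/O yield, promote→Q0. Q0=[P1] Q1=[P2,P3] Q2=[]
t=14-16: P1@Q0 runs 2, rem=3, I/O yield, promote→Q0. Q0=[P1] Q1=[P2,P3] Q2=[]
t=16-18: P1@Q0 runs 2, rem=1, I/O yield, promote→Q0. Q0=[P1] Q1=[P2,P3] Q2=[]
t=18-19: P1@Q0 runs 1, rem=0, completes. Q0=[] Q1=[P2,P3] Q2=[]
t=19-24: P2@Q1 runs 5, rem=0, completes. Q0=[] Q1=[P3] Q2=[]
t=24-28: P3@Q1 runs 4, rem=0, completes. Q0=[] Q1=[] Q2=[]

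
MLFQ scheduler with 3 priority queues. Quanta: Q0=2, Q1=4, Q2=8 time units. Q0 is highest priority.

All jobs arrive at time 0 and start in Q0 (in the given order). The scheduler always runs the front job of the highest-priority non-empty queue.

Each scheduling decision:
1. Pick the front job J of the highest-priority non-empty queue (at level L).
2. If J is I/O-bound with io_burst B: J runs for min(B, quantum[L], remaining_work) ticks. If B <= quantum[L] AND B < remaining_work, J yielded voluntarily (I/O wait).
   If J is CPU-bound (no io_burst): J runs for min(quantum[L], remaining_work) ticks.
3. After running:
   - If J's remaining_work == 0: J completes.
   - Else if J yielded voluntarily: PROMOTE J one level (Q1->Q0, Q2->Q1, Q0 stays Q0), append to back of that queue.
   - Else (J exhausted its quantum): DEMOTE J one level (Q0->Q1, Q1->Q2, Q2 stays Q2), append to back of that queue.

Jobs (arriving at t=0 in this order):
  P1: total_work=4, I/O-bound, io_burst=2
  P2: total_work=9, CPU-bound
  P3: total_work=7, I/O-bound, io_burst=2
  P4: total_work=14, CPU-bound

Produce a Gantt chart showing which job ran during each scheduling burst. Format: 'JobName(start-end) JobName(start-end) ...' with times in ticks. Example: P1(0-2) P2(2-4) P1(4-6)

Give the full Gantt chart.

t=0-2: P1@Q0 runs 2, rem=2, I/O yield, promote→Q0. Q0=[P2,P3,P4,P1] Q1=[] Q2=[]
t=2-4: P2@Q0 runs 2, rem=7, quantum used, demote→Q1. Q0=[P3,P4,P1] Q1=[P2] Q2=[]
t=4-6: P3@Q0 runs 2, rem=5, I/O yield, promote→Q0. Q0=[P4,P1,P3] Q1=[P2] Q2=[]
t=6-8: P4@Q0 runs 2, rem=12, quantum used, demote→Q1. Q0=[P1,P3] Q1=[P2,P4] Q2=[]
t=8-10: P1@Q0 runs 2, rem=0, completes. Q0=[P3] Q1=[P2,P4] Q2=[]
t=10-12: P3@Q0 runs 2, rem=3, I/O yield, promote→Q0. Q0=[P3] Q1=[P2,P4] Q2=[]
t=12-14: P3@Q0 runs 2, rem=1, I/O yield, promote→Q0. Q0=[P3] Q1=[P2,P4] Q2=[]
t=14-15: P3@Q0 runs 1, rem=0, completes. Q0=[] Q1=[P2,P4] Q2=[]
t=15-19: P2@Q1 runs 4, rem=3, quantum used, demote→Q2. Q0=[] Q1=[P4] Q2=[P2]
t=19-23: P4@Q1 runs 4, rem=8, quantum used, demote→Q2. Q0=[] Q1=[] Q2=[P2,P4]
t=23-26: P2@Q2 runs 3, rem=0, completes. Q0=[] Q1=[] Q2=[P4]
t=26-34: P4@Q2 runs 8, rem=0, completes. Q0=[] Q1=[] Q2=[]

Answer: P1(0-2) P2(2-4) P3(4-6) P4(6-8) P1(8-10) P3(10-12) P3(12-14) P3(14-15) P2(15-19) P4(19-23) P2(23-26) P4(26-34)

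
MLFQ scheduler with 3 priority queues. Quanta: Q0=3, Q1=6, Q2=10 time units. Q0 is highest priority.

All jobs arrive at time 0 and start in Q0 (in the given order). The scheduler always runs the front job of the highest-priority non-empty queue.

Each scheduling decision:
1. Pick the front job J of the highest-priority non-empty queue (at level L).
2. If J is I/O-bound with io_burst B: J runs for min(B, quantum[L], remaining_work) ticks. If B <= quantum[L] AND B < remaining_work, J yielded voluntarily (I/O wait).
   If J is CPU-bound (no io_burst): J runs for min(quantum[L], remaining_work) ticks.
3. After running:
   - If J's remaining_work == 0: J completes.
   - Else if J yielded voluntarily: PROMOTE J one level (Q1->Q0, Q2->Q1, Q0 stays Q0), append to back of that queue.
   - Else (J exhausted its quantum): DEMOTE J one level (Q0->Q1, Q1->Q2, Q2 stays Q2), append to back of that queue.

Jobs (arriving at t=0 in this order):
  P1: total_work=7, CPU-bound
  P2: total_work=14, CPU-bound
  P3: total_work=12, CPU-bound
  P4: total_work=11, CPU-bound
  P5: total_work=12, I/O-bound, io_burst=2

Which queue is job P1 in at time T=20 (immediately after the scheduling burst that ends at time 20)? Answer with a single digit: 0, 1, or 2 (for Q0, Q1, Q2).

Answer: 1

Derivation:
t=0-3: P1@Q0 runs 3, rem=4, quantum used, demote→Q1. Q0=[P2,P3,P4,P5] Q1=[P1] Q2=[]
t=3-6: P2@Q0 runs 3, rem=11, quantum used, demote→Q1. Q0=[P3,P4,P5] Q1=[P1,P2] Q2=[]
t=6-9: P3@Q0 runs 3, rem=9, quantum used, demote→Q1. Q0=[P4,P5] Q1=[P1,P2,P3] Q2=[]
t=9-12: P4@Q0 runs 3, rem=8, quantum used, demote→Q1. Q0=[P5] Q1=[P1,P2,P3,P4] Q2=[]
t=12-14: P5@Q0 runs 2, rem=10, I/O yield, promote→Q0. Q0=[P5] Q1=[P1,P2,P3,P4] Q2=[]
t=14-16: P5@Q0 runs 2, rem=8, I/O yield, promote→Q0. Q0=[P5] Q1=[P1,P2,P3,P4] Q2=[]
t=16-18: P5@Q0 runs 2, rem=6, I/O yield, promote→Q0. Q0=[P5] Q1=[P1,P2,P3,P4] Q2=[]
t=18-20: P5@Q0 runs 2, rem=4, I/O yield, promote→Q0. Q0=[P5] Q1=[P1,P2,P3,P4] Q2=[]
t=20-22: P5@Q0 runs 2, rem=2, I/O yield, promote→Q0. Q0=[P5] Q1=[P1,P2,P3,P4] Q2=[]
t=22-24: P5@Q0 runs 2, rem=0, completes. Q0=[] Q1=[P1,P2,P3,P4] Q2=[]
t=24-28: P1@Q1 runs 4, rem=0, completes. Q0=[] Q1=[P2,P3,P4] Q2=[]
t=28-34: P2@Q1 runs 6, rem=5, quantum used, demote→Q2. Q0=[] Q1=[P3,P4] Q2=[P2]
t=34-40: P3@Q1 runs 6, rem=3, quantum used, demote→Q2. Q0=[] Q1=[P4] Q2=[P2,P3]
t=40-46: P4@Q1 runs 6, rem=2, quantum used, demote→Q2. Q0=[] Q1=[] Q2=[P2,P3,P4]
t=46-51: P2@Q2 runs 5, rem=0, completes. Q0=[] Q1=[] Q2=[P3,P4]
t=51-54: P3@Q2 runs 3, rem=0, completes. Q0=[] Q1=[] Q2=[P4]
t=54-56: P4@Q2 runs 2, rem=0, completes. Q0=[] Q1=[] Q2=[]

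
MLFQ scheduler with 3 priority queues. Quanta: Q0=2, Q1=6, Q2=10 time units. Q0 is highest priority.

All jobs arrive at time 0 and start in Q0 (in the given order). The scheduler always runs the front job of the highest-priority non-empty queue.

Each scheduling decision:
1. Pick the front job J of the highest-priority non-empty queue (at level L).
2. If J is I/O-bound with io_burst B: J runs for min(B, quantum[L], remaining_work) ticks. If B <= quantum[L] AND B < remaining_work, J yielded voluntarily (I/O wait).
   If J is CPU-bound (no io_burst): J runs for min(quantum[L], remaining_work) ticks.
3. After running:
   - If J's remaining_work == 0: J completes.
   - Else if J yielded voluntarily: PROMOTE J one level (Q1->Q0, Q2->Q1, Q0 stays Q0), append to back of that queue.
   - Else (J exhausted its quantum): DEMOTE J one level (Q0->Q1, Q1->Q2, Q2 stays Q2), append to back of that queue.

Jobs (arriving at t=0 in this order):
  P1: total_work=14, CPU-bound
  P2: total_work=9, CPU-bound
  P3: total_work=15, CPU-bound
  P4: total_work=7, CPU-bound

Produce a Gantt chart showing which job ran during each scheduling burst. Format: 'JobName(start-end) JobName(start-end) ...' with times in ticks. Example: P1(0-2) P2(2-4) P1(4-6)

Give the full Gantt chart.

Answer: P1(0-2) P2(2-4) P3(4-6) P4(6-8) P1(8-14) P2(14-20) P3(20-26) P4(26-31) P1(31-37) P2(37-38) P3(38-45)

Derivation:
t=0-2: P1@Q0 runs 2, rem=12, quantum used, demote→Q1. Q0=[P2,P3,P4] Q1=[P1] Q2=[]
t=2-4: P2@Q0 runs 2, rem=7, quantum used, demote→Q1. Q0=[P3,P4] Q1=[P1,P2] Q2=[]
t=4-6: P3@Q0 runs 2, rem=13, quantum used, demote→Q1. Q0=[P4] Q1=[P1,P2,P3] Q2=[]
t=6-8: P4@Q0 runs 2, rem=5, quantum used, demote→Q1. Q0=[] Q1=[P1,P2,P3,P4] Q2=[]
t=8-14: P1@Q1 runs 6, rem=6, quantum used, demote→Q2. Q0=[] Q1=[P2,P3,P4] Q2=[P1]
t=14-20: P2@Q1 runs 6, rem=1, quantum used, demote→Q2. Q0=[] Q1=[P3,P4] Q2=[P1,P2]
t=20-26: P3@Q1 runs 6, rem=7, quantum used, demote→Q2. Q0=[] Q1=[P4] Q2=[P1,P2,P3]
t=26-31: P4@Q1 runs 5, rem=0, completes. Q0=[] Q1=[] Q2=[P1,P2,P3]
t=31-37: P1@Q2 runs 6, rem=0, completes. Q0=[] Q1=[] Q2=[P2,P3]
t=37-38: P2@Q2 runs 1, rem=0, completes. Q0=[] Q1=[] Q2=[P3]
t=38-45: P3@Q2 runs 7, rem=0, completes. Q0=[] Q1=[] Q2=[]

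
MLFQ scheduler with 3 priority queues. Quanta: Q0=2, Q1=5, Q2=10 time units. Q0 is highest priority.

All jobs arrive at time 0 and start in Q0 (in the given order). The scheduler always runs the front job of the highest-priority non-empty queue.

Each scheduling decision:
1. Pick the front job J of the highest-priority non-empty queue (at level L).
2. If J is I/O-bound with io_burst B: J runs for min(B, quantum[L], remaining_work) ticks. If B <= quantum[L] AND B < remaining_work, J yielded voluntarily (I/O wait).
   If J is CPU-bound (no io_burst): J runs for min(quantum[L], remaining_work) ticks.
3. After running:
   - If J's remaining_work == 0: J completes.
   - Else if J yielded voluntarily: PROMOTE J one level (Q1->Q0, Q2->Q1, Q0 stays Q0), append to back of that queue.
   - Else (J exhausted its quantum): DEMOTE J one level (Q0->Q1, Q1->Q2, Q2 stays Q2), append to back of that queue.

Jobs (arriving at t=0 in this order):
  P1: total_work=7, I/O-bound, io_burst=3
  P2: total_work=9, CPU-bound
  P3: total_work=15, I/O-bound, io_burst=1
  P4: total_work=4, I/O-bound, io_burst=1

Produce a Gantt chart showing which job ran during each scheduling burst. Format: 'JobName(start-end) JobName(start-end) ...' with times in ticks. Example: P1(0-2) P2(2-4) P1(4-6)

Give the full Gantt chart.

t=0-2: P1@Q0 runs 2, rem=5, quantum used, demote→Q1. Q0=[P2,P3,P4] Q1=[P1] Q2=[]
t=2-4: P2@Q0 runs 2, rem=7, quantum used, demote→Q1. Q0=[P3,P4] Q1=[P1,P2] Q2=[]
t=4-5: P3@Q0 runs 1, rem=14, I/O yield, promote→Q0. Q0=[P4,P3] Q1=[P1,P2] Q2=[]
t=5-6: P4@Q0 runs 1, rem=3, I/O yield, promote→Q0. Q0=[P3,P4] Q1=[P1,P2] Q2=[]
t=6-7: P3@Q0 runs 1, rem=13, I/O yield, promote→Q0. Q0=[P4,P3] Q1=[P1,P2] Q2=[]
t=7-8: P4@Q0 runs 1, rem=2, I/O yield, promote→Q0. Q0=[P3,P4] Q1=[P1,P2] Q2=[]
t=8-9: P3@Q0 runs 1, rem=12, I/O yield, promote→Q0. Q0=[P4,P3] Q1=[P1,P2] Q2=[]
t=9-10: P4@Q0 runs 1, rem=1, I/O yield, promote→Q0. Q0=[P3,P4] Q1=[P1,P2] Q2=[]
t=10-11: P3@Q0 runs 1, rem=11, I/O yield, promote→Q0. Q0=[P4,P3] Q1=[P1,P2] Q2=[]
t=11-12: P4@Q0 runs 1, rem=0, completes. Q0=[P3] Q1=[P1,P2] Q2=[]
t=12-13: P3@Q0 runs 1, rem=10, I/O yield, promote→Q0. Q0=[P3] Q1=[P1,P2] Q2=[]
t=13-14: P3@Q0 runs 1, rem=9, I/O yield, promote→Q0. Q0=[P3] Q1=[P1,P2] Q2=[]
t=14-15: P3@Q0 runs 1, rem=8, I/O yield, promote→Q0. Q0=[P3] Q1=[P1,P2] Q2=[]
t=15-16: P3@Q0 runs 1, rem=7, I/O yield, promote→Q0. Q0=[P3] Q1=[P1,P2] Q2=[]
t=16-17: P3@Q0 runs 1, rem=6, I/O yield, promote→Q0. Q0=[P3] Q1=[P1,P2] Q2=[]
t=17-18: P3@Q0 runs 1, rem=5, I/O yield, promote→Q0. Q0=[P3] Q1=[P1,P2] Q2=[]
t=18-19: P3@Q0 runs 1, rem=4, I/O yield, promote→Q0. Q0=[P3] Q1=[P1,P2] Q2=[]
t=19-20: P3@Q0 runs 1, rem=3, I/O yield, promote→Q0. Q0=[P3] Q1=[P1,P2] Q2=[]
t=20-21: P3@Q0 runs 1, rem=2, I/O yield, promote→Q0. Q0=[P3] Q1=[P1,P2] Q2=[]
t=21-22: P3@Q0 runs 1, rem=1, I/O yield, promote→Q0. Q0=[P3] Q1=[P1,P2] Q2=[]
t=22-23: P3@Q0 runs 1, rem=0, completes. Q0=[] Q1=[P1,P2] Q2=[]
t=23-26: P1@Q1 runs 3, rem=2, I/O yield, promote→Q0. Q0=[P1] Q1=[P2] Q2=[]
t=26-28: P1@Q0 runs 2, rem=0, completes. Q0=[] Q1=[P2] Q2=[]
t=28-33: P2@Q1 runs 5, rem=2, quantum used, demote→Q2. Q0=[] Q1=[] Q2=[P2]
t=33-35: P2@Q2 runs 2, rem=0, completes. Q0=[] Q1=[] Q2=[]

Answer: P1(0-2) P2(2-4) P3(4-5) P4(5-6) P3(6-7) P4(7-8) P3(8-9) P4(9-10) P3(10-11) P4(11-12) P3(12-13) P3(13-14) P3(14-15) P3(15-16) P3(16-17) P3(17-18) P3(18-19) P3(19-20) P3(20-21) P3(21-22) P3(22-23) P1(23-26) P1(26-28) P2(28-33) P2(33-35)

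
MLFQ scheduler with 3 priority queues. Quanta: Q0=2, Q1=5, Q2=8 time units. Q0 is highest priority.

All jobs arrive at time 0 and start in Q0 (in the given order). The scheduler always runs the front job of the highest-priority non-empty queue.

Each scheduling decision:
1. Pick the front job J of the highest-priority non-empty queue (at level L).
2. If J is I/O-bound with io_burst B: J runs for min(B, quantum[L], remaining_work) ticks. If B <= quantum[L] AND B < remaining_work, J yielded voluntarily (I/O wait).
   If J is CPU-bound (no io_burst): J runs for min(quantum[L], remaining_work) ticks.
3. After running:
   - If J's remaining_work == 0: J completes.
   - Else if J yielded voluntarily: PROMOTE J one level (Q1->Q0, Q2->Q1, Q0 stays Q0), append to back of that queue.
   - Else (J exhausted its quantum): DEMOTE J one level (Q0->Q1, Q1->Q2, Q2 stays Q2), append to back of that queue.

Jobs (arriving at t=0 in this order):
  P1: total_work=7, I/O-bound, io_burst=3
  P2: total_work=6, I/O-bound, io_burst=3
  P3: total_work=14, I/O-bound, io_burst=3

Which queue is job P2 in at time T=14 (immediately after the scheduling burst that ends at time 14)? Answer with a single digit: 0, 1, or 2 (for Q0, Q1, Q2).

Answer: 0

Derivation:
t=0-2: P1@Q0 runs 2, rem=5, quantum used, demote→Q1. Q0=[P2,P3] Q1=[P1] Q2=[]
t=2-4: P2@Q0 runs 2, rem=4, quantum used, demote→Q1. Q0=[P3] Q1=[P1,P2] Q2=[]
t=4-6: P3@Q0 runs 2, rem=12, quantum used, demote→Q1. Q0=[] Q1=[P1,P2,P3] Q2=[]
t=6-9: P1@Q1 runs 3, rem=2, I/O yield, promote→Q0. Q0=[P1] Q1=[P2,P3] Q2=[]
t=9-11: P1@Q0 runs 2, rem=0, completes. Q0=[] Q1=[P2,P3] Q2=[]
t=11-14: P2@Q1 runs 3, rem=1, I/O yield, promote→Q0. Q0=[P2] Q1=[P3] Q2=[]
t=14-15: P2@Q0 runs 1, rem=0, completes. Q0=[] Q1=[P3] Q2=[]
t=15-18: P3@Q1 runs 3, rem=9, I/O yield, promote→Q0. Q0=[P3] Q1=[] Q2=[]
t=18-20: P3@Q0 runs 2, rem=7, quantum used, demote→Q1. Q0=[] Q1=[P3] Q2=[]
t=20-23: P3@Q1 runs 3, rem=4, I/O yield, promote→Q0. Q0=[P3] Q1=[] Q2=[]
t=23-25: P3@Q0 runs 2, rem=2, quantum used, demote→Q1. Q0=[] Q1=[P3] Q2=[]
t=25-27: P3@Q1 runs 2, rem=0, completes. Q0=[] Q1=[] Q2=[]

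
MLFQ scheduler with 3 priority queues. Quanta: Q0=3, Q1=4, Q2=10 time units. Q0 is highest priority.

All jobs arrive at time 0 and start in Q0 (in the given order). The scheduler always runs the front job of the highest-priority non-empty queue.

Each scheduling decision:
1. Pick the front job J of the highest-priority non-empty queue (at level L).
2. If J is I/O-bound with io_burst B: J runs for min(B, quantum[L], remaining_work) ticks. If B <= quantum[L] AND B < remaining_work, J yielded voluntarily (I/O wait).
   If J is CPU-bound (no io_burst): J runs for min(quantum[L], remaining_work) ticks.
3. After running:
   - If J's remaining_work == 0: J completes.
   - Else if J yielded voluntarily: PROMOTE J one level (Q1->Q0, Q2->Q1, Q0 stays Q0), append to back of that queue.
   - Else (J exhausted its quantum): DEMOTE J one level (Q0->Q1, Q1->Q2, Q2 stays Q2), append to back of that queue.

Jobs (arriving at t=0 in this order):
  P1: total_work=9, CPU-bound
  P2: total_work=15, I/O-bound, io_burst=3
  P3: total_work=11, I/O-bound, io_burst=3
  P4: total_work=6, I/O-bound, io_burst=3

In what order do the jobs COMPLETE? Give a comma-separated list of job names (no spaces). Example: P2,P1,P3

t=0-3: P1@Q0 runs 3, rem=6, quantum used, demote→Q1. Q0=[P2,P3,P4] Q1=[P1] Q2=[]
t=3-6: P2@Q0 runs 3, rem=12, I/O yield, promote→Q0. Q0=[P3,P4,P2] Q1=[P1] Q2=[]
t=6-9: P3@Q0 runs 3, rem=8, I/O yield, promote→Q0. Q0=[P4,P2,P3] Q1=[P1] Q2=[]
t=9-12: P4@Q0 runs 3, rem=3, I/O yield, promote→Q0. Q0=[P2,P3,P4] Q1=[P1] Q2=[]
t=12-15: P2@Q0 runs 3, rem=9, I/O yield, promote→Q0. Q0=[P3,P4,P2] Q1=[P1] Q2=[]
t=15-18: P3@Q0 runs 3, rem=5, I/O yield, promote→Q0. Q0=[P4,P2,P3] Q1=[P1] Q2=[]
t=18-21: P4@Q0 runs 3, rem=0, completes. Q0=[P2,P3] Q1=[P1] Q2=[]
t=21-24: P2@Q0 runs 3, rem=6, I/O yield, promote→Q0. Q0=[P3,P2] Q1=[P1] Q2=[]
t=24-27: P3@Q0 runs 3, rem=2, I/O yield, promote→Q0. Q0=[P2,P3] Q1=[P1] Q2=[]
t=27-30: P2@Q0 runs 3, rem=3, I/O yield, promote→Q0. Q0=[P3,P2] Q1=[P1] Q2=[]
t=30-32: P3@Q0 runs 2, rem=0, completes. Q0=[P2] Q1=[P1] Q2=[]
t=32-35: P2@Q0 runs 3, rem=0, completes. Q0=[] Q1=[P1] Q2=[]
t=35-39: P1@Q1 runs 4, rem=2, quantum used, demote→Q2. Q0=[] Q1=[] Q2=[P1]
t=39-41: P1@Q2 runs 2, rem=0, completes. Q0=[] Q1=[] Q2=[]

Answer: P4,P3,P2,P1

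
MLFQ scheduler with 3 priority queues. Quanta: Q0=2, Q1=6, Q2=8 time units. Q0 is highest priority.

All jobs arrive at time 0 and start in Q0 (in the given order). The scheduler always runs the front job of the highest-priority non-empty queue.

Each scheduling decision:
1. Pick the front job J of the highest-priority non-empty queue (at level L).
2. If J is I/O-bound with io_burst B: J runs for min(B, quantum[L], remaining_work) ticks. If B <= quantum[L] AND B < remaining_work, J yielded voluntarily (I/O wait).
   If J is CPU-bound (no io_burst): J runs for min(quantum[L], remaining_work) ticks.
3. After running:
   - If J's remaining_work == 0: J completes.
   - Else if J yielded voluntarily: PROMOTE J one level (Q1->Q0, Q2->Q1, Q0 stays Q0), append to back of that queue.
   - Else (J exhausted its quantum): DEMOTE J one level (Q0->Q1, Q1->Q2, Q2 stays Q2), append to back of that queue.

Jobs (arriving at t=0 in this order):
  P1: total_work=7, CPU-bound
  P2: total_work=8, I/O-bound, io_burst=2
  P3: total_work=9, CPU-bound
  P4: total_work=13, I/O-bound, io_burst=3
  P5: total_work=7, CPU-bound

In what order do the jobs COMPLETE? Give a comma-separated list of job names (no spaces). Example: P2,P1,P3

Answer: P2,P1,P5,P4,P3

Derivation:
t=0-2: P1@Q0 runs 2, rem=5, quantum used, demote→Q1. Q0=[P2,P3,P4,P5] Q1=[P1] Q2=[]
t=2-4: P2@Q0 runs 2, rem=6, I/O yield, promote→Q0. Q0=[P3,P4,P5,P2] Q1=[P1] Q2=[]
t=4-6: P3@Q0 runs 2, rem=7, quantum used, demote→Q1. Q0=[P4,P5,P2] Q1=[P1,P3] Q2=[]
t=6-8: P4@Q0 runs 2, rem=11, quantum used, demote→Q1. Q0=[P5,P2] Q1=[P1,P3,P4] Q2=[]
t=8-10: P5@Q0 runs 2, rem=5, quantum used, demote→Q1. Q0=[P2] Q1=[P1,P3,P4,P5] Q2=[]
t=10-12: P2@Q0 runs 2, rem=4, I/O yield, promote→Q0. Q0=[P2] Q1=[P1,P3,P4,P5] Q2=[]
t=12-14: P2@Q0 runs 2, rem=2, I/O yield, promote→Q0. Q0=[P2] Q1=[P1,P3,P4,P5] Q2=[]
t=14-16: P2@Q0 runs 2, rem=0, completes. Q0=[] Q1=[P1,P3,P4,P5] Q2=[]
t=16-21: P1@Q1 runs 5, rem=0, completes. Q0=[] Q1=[P3,P4,P5] Q2=[]
t=21-27: P3@Q1 runs 6, rem=1, quantum used, demote→Q2. Q0=[] Q1=[P4,P5] Q2=[P3]
t=27-30: P4@Q1 runs 3, rem=8, I/O yield, promote→Q0. Q0=[P4] Q1=[P5] Q2=[P3]
t=30-32: P4@Q0 runs 2, rem=6, quantum used, demote→Q1. Q0=[] Q1=[P5,P4] Q2=[P3]
t=32-37: P5@Q1 runs 5, rem=0, completes. Q0=[] Q1=[P4] Q2=[P3]
t=37-40: P4@Q1 runs 3, rem=3, I/O yield, promote→Q0. Q0=[P4] Q1=[] Q2=[P3]
t=40-42: P4@Q0 runs 2, rem=1, quantum used, demote→Q1. Q0=[] Q1=[P4] Q2=[P3]
t=42-43: P4@Q1 runs 1, rem=0, completes. Q0=[] Q1=[] Q2=[P3]
t=43-44: P3@Q2 runs 1, rem=0, completes. Q0=[] Q1=[] Q2=[]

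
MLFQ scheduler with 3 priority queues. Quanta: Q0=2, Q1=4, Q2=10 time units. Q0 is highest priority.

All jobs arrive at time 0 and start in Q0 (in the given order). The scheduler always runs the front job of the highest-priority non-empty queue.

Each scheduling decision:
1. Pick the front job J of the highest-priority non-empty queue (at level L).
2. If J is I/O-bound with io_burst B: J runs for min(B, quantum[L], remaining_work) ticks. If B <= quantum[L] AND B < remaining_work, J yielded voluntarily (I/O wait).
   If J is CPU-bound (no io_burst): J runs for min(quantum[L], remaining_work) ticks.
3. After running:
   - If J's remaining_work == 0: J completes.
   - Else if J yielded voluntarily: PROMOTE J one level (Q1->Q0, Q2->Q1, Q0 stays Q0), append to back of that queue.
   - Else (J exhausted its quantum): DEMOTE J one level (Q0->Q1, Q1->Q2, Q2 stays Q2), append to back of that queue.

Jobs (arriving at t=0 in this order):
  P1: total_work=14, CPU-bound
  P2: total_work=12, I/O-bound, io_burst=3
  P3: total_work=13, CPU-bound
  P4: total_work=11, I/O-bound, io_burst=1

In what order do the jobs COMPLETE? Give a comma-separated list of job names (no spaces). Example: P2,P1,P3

Answer: P4,P2,P1,P3

Derivation:
t=0-2: P1@Q0 runs 2, rem=12, quantum used, demote→Q1. Q0=[P2,P3,P4] Q1=[P1] Q2=[]
t=2-4: P2@Q0 runs 2, rem=10, quantum used, demote→Q1. Q0=[P3,P4] Q1=[P1,P2] Q2=[]
t=4-6: P3@Q0 runs 2, rem=11, quantum used, demote→Q1. Q0=[P4] Q1=[P1,P2,P3] Q2=[]
t=6-7: P4@Q0 runs 1, rem=10, I/O yield, promote→Q0. Q0=[P4] Q1=[P1,P2,P3] Q2=[]
t=7-8: P4@Q0 runs 1, rem=9, I/O yield, promote→Q0. Q0=[P4] Q1=[P1,P2,P3] Q2=[]
t=8-9: P4@Q0 runs 1, rem=8, I/O yield, promote→Q0. Q0=[P4] Q1=[P1,P2,P3] Q2=[]
t=9-10: P4@Q0 runs 1, rem=7, I/O yield, promote→Q0. Q0=[P4] Q1=[P1,P2,P3] Q2=[]
t=10-11: P4@Q0 runs 1, rem=6, I/O yield, promote→Q0. Q0=[P4] Q1=[P1,P2,P3] Q2=[]
t=11-12: P4@Q0 runs 1, rem=5, I/O yield, promote→Q0. Q0=[P4] Q1=[P1,P2,P3] Q2=[]
t=12-13: P4@Q0 runs 1, rem=4, I/O yield, promote→Q0. Q0=[P4] Q1=[P1,P2,P3] Q2=[]
t=13-14: P4@Q0 runs 1, rem=3, I/O yield, promote→Q0. Q0=[P4] Q1=[P1,P2,P3] Q2=[]
t=14-15: P4@Q0 runs 1, rem=2, I/O yield, promote→Q0. Q0=[P4] Q1=[P1,P2,P3] Q2=[]
t=15-16: P4@Q0 runs 1, rem=1, I/O yield, promote→Q0. Q0=[P4] Q1=[P1,P2,P3] Q2=[]
t=16-17: P4@Q0 runs 1, rem=0, completes. Q0=[] Q1=[P1,P2,P3] Q2=[]
t=17-21: P1@Q1 runs 4, rem=8, quantum used, demote→Q2. Q0=[] Q1=[P2,P3] Q2=[P1]
t=21-24: P2@Q1 runs 3, rem=7, I/O yield, promote→Q0. Q0=[P2] Q1=[P3] Q2=[P1]
t=24-26: P2@Q0 runs 2, rem=5, quantum used, demote→Q1. Q0=[] Q1=[P3,P2] Q2=[P1]
t=26-30: P3@Q1 runs 4, rem=7, quantum used, demote→Q2. Q0=[] Q1=[P2] Q2=[P1,P3]
t=30-33: P2@Q1 runs 3, rem=2, I/O yield, promote→Q0. Q0=[P2] Q1=[] Q2=[P1,P3]
t=33-35: P2@Q0 runs 2, rem=0, completes. Q0=[] Q1=[] Q2=[P1,P3]
t=35-43: P1@Q2 runs 8, rem=0, completes. Q0=[] Q1=[] Q2=[P3]
t=43-50: P3@Q2 runs 7, rem=0, completes. Q0=[] Q1=[] Q2=[]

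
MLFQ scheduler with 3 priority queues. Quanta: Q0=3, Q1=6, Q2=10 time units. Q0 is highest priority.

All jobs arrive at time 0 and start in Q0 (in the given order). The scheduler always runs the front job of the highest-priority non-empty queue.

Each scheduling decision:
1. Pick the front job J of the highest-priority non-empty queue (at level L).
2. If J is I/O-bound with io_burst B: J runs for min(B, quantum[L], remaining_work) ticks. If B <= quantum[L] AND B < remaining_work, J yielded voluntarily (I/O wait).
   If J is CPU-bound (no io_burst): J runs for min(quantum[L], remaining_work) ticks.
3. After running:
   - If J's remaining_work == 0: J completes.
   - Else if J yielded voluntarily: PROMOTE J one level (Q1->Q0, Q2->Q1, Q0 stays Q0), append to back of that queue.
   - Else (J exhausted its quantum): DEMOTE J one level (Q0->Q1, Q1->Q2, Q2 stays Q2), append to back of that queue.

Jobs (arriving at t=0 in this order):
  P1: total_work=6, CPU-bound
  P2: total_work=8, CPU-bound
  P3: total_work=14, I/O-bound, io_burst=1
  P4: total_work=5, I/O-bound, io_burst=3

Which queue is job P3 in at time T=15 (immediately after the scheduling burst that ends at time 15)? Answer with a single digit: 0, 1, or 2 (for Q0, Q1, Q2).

t=0-3: P1@Q0 runs 3, rem=3, quantum used, demote→Q1. Q0=[P2,P3,P4] Q1=[P1] Q2=[]
t=3-6: P2@Q0 runs 3, rem=5, quantum used, demote→Q1. Q0=[P3,P4] Q1=[P1,P2] Q2=[]
t=6-7: P3@Q0 runs 1, rem=13, I/O yield, promote→Q0. Q0=[P4,P3] Q1=[P1,P2] Q2=[]
t=7-10: P4@Q0 runs 3, rem=2, I/O yield, promote→Q0. Q0=[P3,P4] Q1=[P1,P2] Q2=[]
t=10-11: P3@Q0 runs 1, rem=12, I/O yield, promote→Q0. Q0=[P4,P3] Q1=[P1,P2] Q2=[]
t=11-13: P4@Q0 runs 2, rem=0, completes. Q0=[P3] Q1=[P1,P2] Q2=[]
t=13-14: P3@Q0 runs 1, rem=11, I/O yield, promote→Q0. Q0=[P3] Q1=[P1,P2] Q2=[]
t=14-15: P3@Q0 runs 1, rem=10, I/O yield, promote→Q0. Q0=[P3] Q1=[P1,P2] Q2=[]
t=15-16: P3@Q0 runs 1, rem=9, I/O yield, promote→Q0. Q0=[P3] Q1=[P1,P2] Q2=[]
t=16-17: P3@Q0 runs 1, rem=8, I/O yield, promote→Q0. Q0=[P3] Q1=[P1,P2] Q2=[]
t=17-18: P3@Q0 runs 1, rem=7, I/O yield, promote→Q0. Q0=[P3] Q1=[P1,P2] Q2=[]
t=18-19: P3@Q0 runs 1, rem=6, I/O yield, promote→Q0. Q0=[P3] Q1=[P1,P2] Q2=[]
t=19-20: P3@Q0 runs 1, rem=5, I/O yield, promote→Q0. Q0=[P3] Q1=[P1,P2] Q2=[]
t=20-21: P3@Q0 runs 1, rem=4, I/O yield, promote→Q0. Q0=[P3] Q1=[P1,P2] Q2=[]
t=21-22: P3@Q0 runs 1, rem=3, I/O yield, promote→Q0. Q0=[P3] Q1=[P1,P2] Q2=[]
t=22-23: P3@Q0 runs 1, rem=2, I/O yield, promote→Q0. Q0=[P3] Q1=[P1,P2] Q2=[]
t=23-24: P3@Q0 runs 1, rem=1, I/O yield, promote→Q0. Q0=[P3] Q1=[P1,P2] Q2=[]
t=24-25: P3@Q0 runs 1, rem=0, completes. Q0=[] Q1=[P1,P2] Q2=[]
t=25-28: P1@Q1 runs 3, rem=0, completes. Q0=[] Q1=[P2] Q2=[]
t=28-33: P2@Q1 runs 5, rem=0, completes. Q0=[] Q1=[] Q2=[]

Answer: 0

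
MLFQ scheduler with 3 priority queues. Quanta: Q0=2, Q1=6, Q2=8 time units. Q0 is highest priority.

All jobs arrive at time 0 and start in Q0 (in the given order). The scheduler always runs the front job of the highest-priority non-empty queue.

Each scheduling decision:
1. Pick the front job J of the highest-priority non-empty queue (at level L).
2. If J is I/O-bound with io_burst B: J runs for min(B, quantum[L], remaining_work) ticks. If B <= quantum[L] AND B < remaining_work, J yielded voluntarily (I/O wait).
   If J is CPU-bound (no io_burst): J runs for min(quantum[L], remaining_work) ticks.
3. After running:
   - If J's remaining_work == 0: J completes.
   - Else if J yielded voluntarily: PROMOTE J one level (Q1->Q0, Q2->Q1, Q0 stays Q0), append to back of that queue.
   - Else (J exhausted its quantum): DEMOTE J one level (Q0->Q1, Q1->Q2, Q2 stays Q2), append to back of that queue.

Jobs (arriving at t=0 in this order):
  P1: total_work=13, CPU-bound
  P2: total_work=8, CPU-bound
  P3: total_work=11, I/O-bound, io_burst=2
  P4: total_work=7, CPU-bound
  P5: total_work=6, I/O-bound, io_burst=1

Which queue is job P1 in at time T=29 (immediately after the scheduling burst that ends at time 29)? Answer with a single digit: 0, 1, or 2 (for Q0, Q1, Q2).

Answer: 2

Derivation:
t=0-2: P1@Q0 runs 2, rem=11, quantum used, demote→Q1. Q0=[P2,P3,P4,P5] Q1=[P1] Q2=[]
t=2-4: P2@Q0 runs 2, rem=6, quantum used, demote→Q1. Q0=[P3,P4,P5] Q1=[P1,P2] Q2=[]
t=4-6: P3@Q0 runs 2, rem=9, I/O yield, promote→Q0. Q0=[P4,P5,P3] Q1=[P1,P2] Q2=[]
t=6-8: P4@Q0 runs 2, rem=5, quantum used, demote→Q1. Q0=[P5,P3] Q1=[P1,P2,P4] Q2=[]
t=8-9: P5@Q0 runs 1, rem=5, I/O yield, promote→Q0. Q0=[P3,P5] Q1=[P1,P2,P4] Q2=[]
t=9-11: P3@Q0 runs 2, rem=7, I/O yield, promote→Q0. Q0=[P5,P3] Q1=[P1,P2,P4] Q2=[]
t=11-12: P5@Q0 runs 1, rem=4, I/O yield, promote→Q0. Q0=[P3,P5] Q1=[P1,P2,P4] Q2=[]
t=12-14: P3@Q0 runs 2, rem=5, I/O yield, promote→Q0. Q0=[P5,P3] Q1=[P1,P2,P4] Q2=[]
t=14-15: P5@Q0 runs 1, rem=3, I/O yield, promote→Q0. Q0=[P3,P5] Q1=[P1,P2,P4] Q2=[]
t=15-17: P3@Q0 runs 2, rem=3, I/O yield, promote→Q0. Q0=[P5,P3] Q1=[P1,P2,P4] Q2=[]
t=17-18: P5@Q0 runs 1, rem=2, I/O yield, promote→Q0. Q0=[P3,P5] Q1=[P1,P2,P4] Q2=[]
t=18-20: P3@Q0 runs 2, rem=1, I/O yield, promote→Q0. Q0=[P5,P3] Q1=[P1,P2,P4] Q2=[]
t=20-21: P5@Q0 runs 1, rem=1, I/O yield, promote→Q0. Q0=[P3,P5] Q1=[P1,P2,P4] Q2=[]
t=21-22: P3@Q0 runs 1, rem=0, completes. Q0=[P5] Q1=[P1,P2,P4] Q2=[]
t=22-23: P5@Q0 runs 1, rem=0, completes. Q0=[] Q1=[P1,P2,P4] Q2=[]
t=23-29: P1@Q1 runs 6, rem=5, quantum used, demote→Q2. Q0=[] Q1=[P2,P4] Q2=[P1]
t=29-35: P2@Q1 runs 6, rem=0, completes. Q0=[] Q1=[P4] Q2=[P1]
t=35-40: P4@Q1 runs 5, rem=0, completes. Q0=[] Q1=[] Q2=[P1]
t=40-45: P1@Q2 runs 5, rem=0, completes. Q0=[] Q1=[] Q2=[]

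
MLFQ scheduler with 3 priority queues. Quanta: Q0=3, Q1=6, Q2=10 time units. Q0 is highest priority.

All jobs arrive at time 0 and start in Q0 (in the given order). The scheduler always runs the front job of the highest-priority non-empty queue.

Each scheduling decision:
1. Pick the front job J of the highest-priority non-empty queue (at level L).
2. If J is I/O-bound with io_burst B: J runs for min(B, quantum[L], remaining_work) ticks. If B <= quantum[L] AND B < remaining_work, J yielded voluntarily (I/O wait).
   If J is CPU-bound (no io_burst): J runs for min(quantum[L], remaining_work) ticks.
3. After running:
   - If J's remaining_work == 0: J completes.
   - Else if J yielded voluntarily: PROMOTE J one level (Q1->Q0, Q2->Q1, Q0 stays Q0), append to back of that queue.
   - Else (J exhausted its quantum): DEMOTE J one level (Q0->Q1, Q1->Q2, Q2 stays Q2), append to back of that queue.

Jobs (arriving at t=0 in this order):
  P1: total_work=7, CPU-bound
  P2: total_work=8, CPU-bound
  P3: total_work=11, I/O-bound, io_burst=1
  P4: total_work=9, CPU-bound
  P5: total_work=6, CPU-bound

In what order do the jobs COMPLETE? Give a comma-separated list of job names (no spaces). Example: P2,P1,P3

t=0-3: P1@Q0 runs 3, rem=4, quantum used, demote→Q1. Q0=[P2,P3,P4,P5] Q1=[P1] Q2=[]
t=3-6: P2@Q0 runs 3, rem=5, quantum used, demote→Q1. Q0=[P3,P4,P5] Q1=[P1,P2] Q2=[]
t=6-7: P3@Q0 runs 1, rem=10, I/O yield, promote→Q0. Q0=[P4,P5,P3] Q1=[P1,P2] Q2=[]
t=7-10: P4@Q0 runs 3, rem=6, quantum used, demote→Q1. Q0=[P5,P3] Q1=[P1,P2,P4] Q2=[]
t=10-13: P5@Q0 runs 3, rem=3, quantum used, demote→Q1. Q0=[P3] Q1=[P1,P2,P4,P5] Q2=[]
t=13-14: P3@Q0 runs 1, rem=9, I/O yield, promote→Q0. Q0=[P3] Q1=[P1,P2,P4,P5] Q2=[]
t=14-15: P3@Q0 runs 1, rem=8, I/O yield, promote→Q0. Q0=[P3] Q1=[P1,P2,P4,P5] Q2=[]
t=15-16: P3@Q0 runs 1, rem=7, I/O yield, promote→Q0. Q0=[P3] Q1=[P1,P2,P4,P5] Q2=[]
t=16-17: P3@Q0 runs 1, rem=6, I/O yield, promote→Q0. Q0=[P3] Q1=[P1,P2,P4,P5] Q2=[]
t=17-18: P3@Q0 runs 1, rem=5, I/O yield, promote→Q0. Q0=[P3] Q1=[P1,P2,P4,P5] Q2=[]
t=18-19: P3@Q0 runs 1, rem=4, I/O yield, promote→Q0. Q0=[P3] Q1=[P1,P2,P4,P5] Q2=[]
t=19-20: P3@Q0 runs 1, rem=3, I/O yield, promote→Q0. Q0=[P3] Q1=[P1,P2,P4,P5] Q2=[]
t=20-21: P3@Q0 runs 1, rem=2, I/O yield, promote→Q0. Q0=[P3] Q1=[P1,P2,P4,P5] Q2=[]
t=21-22: P3@Q0 runs 1, rem=1, I/O yield, promote→Q0. Q0=[P3] Q1=[P1,P2,P4,P5] Q2=[]
t=22-23: P3@Q0 runs 1, rem=0, completes. Q0=[] Q1=[P1,P2,P4,P5] Q2=[]
t=23-27: P1@Q1 runs 4, rem=0, completes. Q0=[] Q1=[P2,P4,P5] Q2=[]
t=27-32: P2@Q1 runs 5, rem=0, completes. Q0=[] Q1=[P4,P5] Q2=[]
t=32-38: P4@Q1 runs 6, rem=0, completes. Q0=[] Q1=[P5] Q2=[]
t=38-41: P5@Q1 runs 3, rem=0, completes. Q0=[] Q1=[] Q2=[]

Answer: P3,P1,P2,P4,P5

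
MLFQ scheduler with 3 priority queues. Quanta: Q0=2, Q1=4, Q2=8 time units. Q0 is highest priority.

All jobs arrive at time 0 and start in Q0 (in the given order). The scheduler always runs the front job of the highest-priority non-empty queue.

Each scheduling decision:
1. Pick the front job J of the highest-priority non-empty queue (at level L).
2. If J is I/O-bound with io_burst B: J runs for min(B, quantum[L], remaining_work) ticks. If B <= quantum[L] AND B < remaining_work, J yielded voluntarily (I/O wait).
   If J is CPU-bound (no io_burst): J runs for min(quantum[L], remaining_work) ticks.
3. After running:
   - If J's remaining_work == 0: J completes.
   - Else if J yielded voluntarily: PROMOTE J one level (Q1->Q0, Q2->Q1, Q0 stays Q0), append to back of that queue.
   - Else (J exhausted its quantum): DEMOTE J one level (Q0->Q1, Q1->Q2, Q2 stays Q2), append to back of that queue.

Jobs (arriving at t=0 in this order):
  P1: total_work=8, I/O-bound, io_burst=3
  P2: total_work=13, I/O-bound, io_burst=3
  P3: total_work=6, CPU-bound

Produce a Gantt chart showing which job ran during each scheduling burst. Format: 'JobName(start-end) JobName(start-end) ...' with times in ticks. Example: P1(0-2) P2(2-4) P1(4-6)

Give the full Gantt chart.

Answer: P1(0-2) P2(2-4) P3(4-6) P1(6-9) P1(9-11) P2(11-14) P2(14-16) P3(16-20) P1(20-21) P2(21-24) P2(24-26) P2(26-27)

Derivation:
t=0-2: P1@Q0 runs 2, rem=6, quantum used, demote→Q1. Q0=[P2,P3] Q1=[P1] Q2=[]
t=2-4: P2@Q0 runs 2, rem=11, quantum used, demote→Q1. Q0=[P3] Q1=[P1,P2] Q2=[]
t=4-6: P3@Q0 runs 2, rem=4, quantum used, demote→Q1. Q0=[] Q1=[P1,P2,P3] Q2=[]
t=6-9: P1@Q1 runs 3, rem=3, I/O yield, promote→Q0. Q0=[P1] Q1=[P2,P3] Q2=[]
t=9-11: P1@Q0 runs 2, rem=1, quantum used, demote→Q1. Q0=[] Q1=[P2,P3,P1] Q2=[]
t=11-14: P2@Q1 runs 3, rem=8, I/O yield, promote→Q0. Q0=[P2] Q1=[P3,P1] Q2=[]
t=14-16: P2@Q0 runs 2, rem=6, quantum used, demote→Q1. Q0=[] Q1=[P3,P1,P2] Q2=[]
t=16-20: P3@Q1 runs 4, rem=0, completes. Q0=[] Q1=[P1,P2] Q2=[]
t=20-21: P1@Q1 runs 1, rem=0, completes. Q0=[] Q1=[P2] Q2=[]
t=21-24: P2@Q1 runs 3, rem=3, I/O yield, promote→Q0. Q0=[P2] Q1=[] Q2=[]
t=24-26: P2@Q0 runs 2, rem=1, quantum used, demote→Q1. Q0=[] Q1=[P2] Q2=[]
t=26-27: P2@Q1 runs 1, rem=0, completes. Q0=[] Q1=[] Q2=[]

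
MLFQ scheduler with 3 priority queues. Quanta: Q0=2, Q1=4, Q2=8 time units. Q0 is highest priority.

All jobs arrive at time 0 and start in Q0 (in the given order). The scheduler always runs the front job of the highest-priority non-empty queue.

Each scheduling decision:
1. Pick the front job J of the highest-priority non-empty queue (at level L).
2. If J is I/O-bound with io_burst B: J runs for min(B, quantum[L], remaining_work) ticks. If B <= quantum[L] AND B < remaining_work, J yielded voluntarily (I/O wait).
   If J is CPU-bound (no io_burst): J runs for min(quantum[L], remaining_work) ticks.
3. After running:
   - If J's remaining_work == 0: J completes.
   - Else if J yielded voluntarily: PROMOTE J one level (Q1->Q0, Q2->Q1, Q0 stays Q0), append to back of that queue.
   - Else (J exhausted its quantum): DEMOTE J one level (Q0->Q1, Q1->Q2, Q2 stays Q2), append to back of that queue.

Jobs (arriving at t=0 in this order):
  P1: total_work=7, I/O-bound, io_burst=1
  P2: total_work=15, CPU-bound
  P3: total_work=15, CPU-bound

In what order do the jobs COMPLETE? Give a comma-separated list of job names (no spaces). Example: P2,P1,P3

t=0-1: P1@Q0 runs 1, rem=6, I/O yield, promote→Q0. Q0=[P2,P3,P1] Q1=[] Q2=[]
t=1-3: P2@Q0 runs 2, rem=13, quantum used, demote→Q1. Q0=[P3,P1] Q1=[P2] Q2=[]
t=3-5: P3@Q0 runs 2, rem=13, quantum used, demote→Q1. Q0=[P1] Q1=[P2,P3] Q2=[]
t=5-6: P1@Q0 runs 1, rem=5, I/O yield, promote→Q0. Q0=[P1] Q1=[P2,P3] Q2=[]
t=6-7: P1@Q0 runs 1, rem=4, I/O yield, promote→Q0. Q0=[P1] Q1=[P2,P3] Q2=[]
t=7-8: P1@Q0 runs 1, rem=3, I/O yield, promote→Q0. Q0=[P1] Q1=[P2,P3] Q2=[]
t=8-9: P1@Q0 runs 1, rem=2, I/O yield, promote→Q0. Q0=[P1] Q1=[P2,P3] Q2=[]
t=9-10: P1@Q0 runs 1, rem=1, I/O yield, promote→Q0. Q0=[P1] Q1=[P2,P3] Q2=[]
t=10-11: P1@Q0 runs 1, rem=0, completes. Q0=[] Q1=[P2,P3] Q2=[]
t=11-15: P2@Q1 runs 4, rem=9, quantum used, demote→Q2. Q0=[] Q1=[P3] Q2=[P2]
t=15-19: P3@Q1 runs 4, rem=9, quantum used, demote→Q2. Q0=[] Q1=[] Q2=[P2,P3]
t=19-27: P2@Q2 runs 8, rem=1, quantum used, demote→Q2. Q0=[] Q1=[] Q2=[P3,P2]
t=27-35: P3@Q2 runs 8, rem=1, quantum used, demote→Q2. Q0=[] Q1=[] Q2=[P2,P3]
t=35-36: P2@Q2 runs 1, rem=0, completes. Q0=[] Q1=[] Q2=[P3]
t=36-37: P3@Q2 runs 1, rem=0, completes. Q0=[] Q1=[] Q2=[]

Answer: P1,P2,P3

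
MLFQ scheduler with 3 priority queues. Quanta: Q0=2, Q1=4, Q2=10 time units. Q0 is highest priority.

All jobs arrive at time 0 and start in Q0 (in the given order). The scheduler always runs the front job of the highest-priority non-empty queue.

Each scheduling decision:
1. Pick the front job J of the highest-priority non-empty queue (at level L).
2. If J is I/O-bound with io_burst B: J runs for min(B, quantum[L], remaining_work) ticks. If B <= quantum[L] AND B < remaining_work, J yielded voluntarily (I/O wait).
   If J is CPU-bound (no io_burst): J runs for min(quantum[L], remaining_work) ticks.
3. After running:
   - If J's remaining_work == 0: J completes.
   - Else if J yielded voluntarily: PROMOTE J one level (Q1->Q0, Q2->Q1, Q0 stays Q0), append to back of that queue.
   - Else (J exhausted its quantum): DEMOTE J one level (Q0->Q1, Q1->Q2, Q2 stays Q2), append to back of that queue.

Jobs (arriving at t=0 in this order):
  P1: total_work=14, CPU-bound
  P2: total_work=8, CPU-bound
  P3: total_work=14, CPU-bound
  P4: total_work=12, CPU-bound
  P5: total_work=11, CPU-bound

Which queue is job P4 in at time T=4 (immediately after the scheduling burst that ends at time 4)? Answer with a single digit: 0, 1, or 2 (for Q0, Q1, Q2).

t=0-2: P1@Q0 runs 2, rem=12, quantum used, demote→Q1. Q0=[P2,P3,P4,P5] Q1=[P1] Q2=[]
t=2-4: P2@Q0 runs 2, rem=6, quantum used, demote→Q1. Q0=[P3,P4,P5] Q1=[P1,P2] Q2=[]
t=4-6: P3@Q0 runs 2, rem=12, quantum used, demote→Q1. Q0=[P4,P5] Q1=[P1,P2,P3] Q2=[]
t=6-8: P4@Q0 runs 2, rem=10, quantum used, demote→Q1. Q0=[P5] Q1=[P1,P2,P3,P4] Q2=[]
t=8-10: P5@Q0 runs 2, rem=9, quantum used, demote→Q1. Q0=[] Q1=[P1,P2,P3,P4,P5] Q2=[]
t=10-14: P1@Q1 runs 4, rem=8, quantum used, demote→Q2. Q0=[] Q1=[P2,P3,P4,P5] Q2=[P1]
t=14-18: P2@Q1 runs 4, rem=2, quantum used, demote→Q2. Q0=[] Q1=[P3,P4,P5] Q2=[P1,P2]
t=18-22: P3@Q1 runs 4, rem=8, quantum used, demote→Q2. Q0=[] Q1=[P4,P5] Q2=[P1,P2,P3]
t=22-26: P4@Q1 runs 4, rem=6, quantum used, demote→Q2. Q0=[] Q1=[P5] Q2=[P1,P2,P3,P4]
t=26-30: P5@Q1 runs 4, rem=5, quantum used, demote→Q2. Q0=[] Q1=[] Q2=[P1,P2,P3,P4,P5]
t=30-38: P1@Q2 runs 8, rem=0, completes. Q0=[] Q1=[] Q2=[P2,P3,P4,P5]
t=38-40: P2@Q2 runs 2, rem=0, completes. Q0=[] Q1=[] Q2=[P3,P4,P5]
t=40-48: P3@Q2 runs 8, rem=0, completes. Q0=[] Q1=[] Q2=[P4,P5]
t=48-54: P4@Q2 runs 6, rem=0, completes. Q0=[] Q1=[] Q2=[P5]
t=54-59: P5@Q2 runs 5, rem=0, completes. Q0=[] Q1=[] Q2=[]

Answer: 0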